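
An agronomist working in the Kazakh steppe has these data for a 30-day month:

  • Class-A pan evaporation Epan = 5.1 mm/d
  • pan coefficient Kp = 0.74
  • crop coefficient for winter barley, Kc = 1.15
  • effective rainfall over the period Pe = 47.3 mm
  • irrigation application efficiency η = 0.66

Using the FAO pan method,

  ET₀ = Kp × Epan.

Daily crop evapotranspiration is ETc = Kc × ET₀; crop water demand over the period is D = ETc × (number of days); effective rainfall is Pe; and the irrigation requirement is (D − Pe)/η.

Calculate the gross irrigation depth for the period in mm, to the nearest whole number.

ET₀ = 0.74 × 5.1 = 3.7740 mm/d
ETc = Kc × ET₀ = 1.15 × 3.7740 = 4.3401 mm/d
Crop demand D = ETc × 30 d = 4.3401 × 30 = 130.203 mm
D − Pe = 130.203 − 47.3 = 82.903 mm
Gross irrigation = 82.903 / 0.66 = 125.611 mm

126 mm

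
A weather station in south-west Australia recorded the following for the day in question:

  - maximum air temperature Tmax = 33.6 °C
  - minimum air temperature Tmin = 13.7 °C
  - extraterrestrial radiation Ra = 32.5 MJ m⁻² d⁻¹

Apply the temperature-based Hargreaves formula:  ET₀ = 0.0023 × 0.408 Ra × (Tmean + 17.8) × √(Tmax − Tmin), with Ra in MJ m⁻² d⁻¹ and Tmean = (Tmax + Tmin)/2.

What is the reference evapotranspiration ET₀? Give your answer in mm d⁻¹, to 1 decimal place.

5.6 mm d⁻¹

Tmean = (33.6 + 13.7)/2 = 23.65 °C
0.408 Ra = 0.408 × 32.5 = 13.2600 mm/d equivalent
ET₀ = 0.0023 × 13.2600 × (23.65 + 17.8) × √19.9 = 0.0023 × 13.2600 × 41.45 × 4.4609 = 5.6392 mm/d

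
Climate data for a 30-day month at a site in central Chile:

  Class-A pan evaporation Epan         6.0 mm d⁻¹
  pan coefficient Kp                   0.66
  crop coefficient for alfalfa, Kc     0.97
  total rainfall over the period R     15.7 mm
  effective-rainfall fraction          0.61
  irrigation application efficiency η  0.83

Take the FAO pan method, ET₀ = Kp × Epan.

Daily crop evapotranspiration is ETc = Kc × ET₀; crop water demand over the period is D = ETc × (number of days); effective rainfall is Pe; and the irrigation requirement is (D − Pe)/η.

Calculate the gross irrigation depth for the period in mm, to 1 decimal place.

ET₀ = 0.66 × 6.0 = 3.9600 mm/d
ETc = Kc × ET₀ = 0.97 × 3.9600 = 3.8412 mm/d
Crop demand D = ETc × 30 d = 3.8412 × 30 = 115.236 mm
Pe = 0.61 × 15.7 = 9.577 mm
D − Pe = 115.236 − 9.577 = 105.659 mm
Gross irrigation = 105.659 / 0.83 = 127.300 mm

127.3 mm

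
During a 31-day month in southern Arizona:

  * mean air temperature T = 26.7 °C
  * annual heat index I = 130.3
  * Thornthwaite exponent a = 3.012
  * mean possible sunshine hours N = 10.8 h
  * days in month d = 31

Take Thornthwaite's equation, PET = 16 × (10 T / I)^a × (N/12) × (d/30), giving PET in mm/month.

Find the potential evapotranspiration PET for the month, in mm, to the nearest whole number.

10T/I = 10 × 26.7 / 130.3 = 2.0491
(10T/I)^a = 2.0491^3.012 = 8.6782
Uncorrected PET = 16 × 8.6782 = 138.851 mm
Correction = (N/12)(d/30) = (10.8/12)(31/30) = 0.9300
PET = 138.851 × 0.9300 = 129.131 mm/month

129 mm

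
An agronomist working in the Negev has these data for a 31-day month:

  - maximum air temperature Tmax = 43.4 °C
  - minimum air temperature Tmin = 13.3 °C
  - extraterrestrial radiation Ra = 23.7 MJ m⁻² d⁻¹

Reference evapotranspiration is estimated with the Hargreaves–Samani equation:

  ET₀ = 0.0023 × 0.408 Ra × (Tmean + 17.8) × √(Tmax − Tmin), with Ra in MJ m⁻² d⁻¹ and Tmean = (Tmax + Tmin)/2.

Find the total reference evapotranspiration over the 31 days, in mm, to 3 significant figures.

Tmean = (43.4 + 13.3)/2 = 28.35 °C
0.408 Ra = 0.408 × 23.7 = 9.6696 mm/d equivalent
ET₀ = 0.0023 × 9.6696 × (28.35 + 17.8) × √30.1 = 0.0023 × 9.6696 × 46.15 × 5.4863 = 5.6310 mm/d
Over 31 days: 5.6310 × 31 = 174.561 mm

175 mm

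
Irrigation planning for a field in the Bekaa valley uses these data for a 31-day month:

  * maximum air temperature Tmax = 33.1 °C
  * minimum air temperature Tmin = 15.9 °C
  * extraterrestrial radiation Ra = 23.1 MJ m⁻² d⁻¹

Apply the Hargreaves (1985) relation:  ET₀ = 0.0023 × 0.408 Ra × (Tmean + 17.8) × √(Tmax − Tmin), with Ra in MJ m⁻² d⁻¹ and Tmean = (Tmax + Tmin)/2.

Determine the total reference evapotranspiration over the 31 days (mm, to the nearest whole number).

118 mm

Tmean = (33.1 + 15.9)/2 = 24.50 °C
0.408 Ra = 0.408 × 23.1 = 9.4248 mm/d equivalent
ET₀ = 0.0023 × 9.4248 × (24.50 + 17.8) × √17.2 = 0.0023 × 9.4248 × 42.30 × 4.1473 = 3.8028 mm/d
Over 31 days: 3.8028 × 31 = 117.887 mm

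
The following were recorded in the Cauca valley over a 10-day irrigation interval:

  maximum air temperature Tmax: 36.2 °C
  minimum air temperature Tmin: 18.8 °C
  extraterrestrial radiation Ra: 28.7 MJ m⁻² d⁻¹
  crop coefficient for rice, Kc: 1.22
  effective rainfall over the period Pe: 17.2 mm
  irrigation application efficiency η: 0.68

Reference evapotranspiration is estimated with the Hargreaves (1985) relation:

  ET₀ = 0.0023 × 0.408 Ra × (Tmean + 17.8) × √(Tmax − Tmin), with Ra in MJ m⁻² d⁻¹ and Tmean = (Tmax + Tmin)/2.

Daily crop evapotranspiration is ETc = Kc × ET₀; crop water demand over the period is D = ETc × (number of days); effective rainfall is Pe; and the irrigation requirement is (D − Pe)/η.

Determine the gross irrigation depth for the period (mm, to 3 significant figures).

Tmean = (36.2 + 18.8)/2 = 27.50 °C
0.408 Ra = 0.408 × 28.7 = 11.7096 mm/d equivalent
ET₀ = 0.0023 × 11.7096 × (27.50 + 17.8) × √17.4 = 0.0023 × 11.7096 × 45.30 × 4.1713 = 5.0891 mm/d
ETc = Kc × ET₀ = 1.22 × 5.0891 = 6.2087 mm/d
Crop demand D = ETc × 10 d = 6.2087 × 10 = 62.087 mm
D − Pe = 62.087 − 17.2 = 44.887 mm
Gross irrigation = 44.887 / 0.68 = 66.010 mm

66.0 mm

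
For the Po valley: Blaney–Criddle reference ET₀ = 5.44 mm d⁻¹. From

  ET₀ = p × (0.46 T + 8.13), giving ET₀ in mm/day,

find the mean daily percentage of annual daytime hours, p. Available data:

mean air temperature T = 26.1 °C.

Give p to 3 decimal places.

0.270

p = ET₀ / (0.46 T + 8.13) = 5.44 / (0.46 × 26.1 + 8.13) = 5.44 / 20.136 = 0.2702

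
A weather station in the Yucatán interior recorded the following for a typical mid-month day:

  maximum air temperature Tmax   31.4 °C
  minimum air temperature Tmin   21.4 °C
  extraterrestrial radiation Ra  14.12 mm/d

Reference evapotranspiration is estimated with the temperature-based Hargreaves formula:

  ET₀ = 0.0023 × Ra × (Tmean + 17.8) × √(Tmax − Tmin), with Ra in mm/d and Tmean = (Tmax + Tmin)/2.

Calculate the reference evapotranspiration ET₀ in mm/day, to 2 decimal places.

4.54 mm/day

Tmean = (31.4 + 21.4)/2 = 26.40 °C
ET₀ = 0.0023 × 14.12 × (26.40 + 17.8) × √10.0 = 0.0023 × 14.12 × 44.20 × 3.1623 = 4.5393 mm/d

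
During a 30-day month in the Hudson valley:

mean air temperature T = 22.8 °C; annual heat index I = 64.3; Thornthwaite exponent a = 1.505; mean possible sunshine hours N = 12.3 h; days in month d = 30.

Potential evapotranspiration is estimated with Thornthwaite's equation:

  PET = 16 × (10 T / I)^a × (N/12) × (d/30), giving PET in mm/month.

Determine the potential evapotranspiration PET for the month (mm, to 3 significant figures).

10T/I = 10 × 22.8 / 64.3 = 3.5459
(10T/I)^a = 3.5459^1.505 = 6.7195
Uncorrected PET = 16 × 6.7195 = 107.512 mm
Correction = (N/12)(d/30) = (12.3/12)(30/30) = 1.0250
PET = 107.512 × 1.0250 = 110.200 mm/month

110 mm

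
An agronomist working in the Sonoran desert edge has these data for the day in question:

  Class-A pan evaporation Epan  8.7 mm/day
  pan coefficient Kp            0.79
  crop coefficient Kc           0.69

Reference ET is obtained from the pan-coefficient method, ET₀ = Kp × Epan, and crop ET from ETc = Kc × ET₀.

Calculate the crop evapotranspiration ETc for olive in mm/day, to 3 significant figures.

4.74 mm/day

ET₀ = 0.79 × 8.7 = 6.8730 mm/d
ETc = Kc × ET₀ = 0.69 × 6.8730 = 4.7424 mm/d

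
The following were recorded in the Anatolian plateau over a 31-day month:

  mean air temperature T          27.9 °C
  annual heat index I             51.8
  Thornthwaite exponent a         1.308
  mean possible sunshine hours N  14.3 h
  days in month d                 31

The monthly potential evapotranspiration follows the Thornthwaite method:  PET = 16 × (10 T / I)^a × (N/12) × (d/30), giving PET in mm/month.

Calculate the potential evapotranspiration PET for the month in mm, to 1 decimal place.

178.2 mm

10T/I = 10 × 27.9 / 51.8 = 5.3861
(10T/I)^a = 5.3861^1.308 = 9.0470
Uncorrected PET = 16 × 9.0470 = 144.752 mm
Correction = (N/12)(d/30) = (14.3/12)(31/30) = 1.2314
PET = 144.752 × 1.2314 = 178.248 mm/month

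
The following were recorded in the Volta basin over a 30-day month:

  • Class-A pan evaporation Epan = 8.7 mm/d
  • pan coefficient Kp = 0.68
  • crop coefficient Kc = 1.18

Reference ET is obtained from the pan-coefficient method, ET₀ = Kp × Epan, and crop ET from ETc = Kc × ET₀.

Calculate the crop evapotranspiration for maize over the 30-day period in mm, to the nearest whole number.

ET₀ = 0.68 × 8.7 = 5.9160 mm/d
ETc = Kc × ET₀ = 1.18 × 5.9160 = 6.9809 mm/d
Over 30 days: 6.9809 × 30 = 209.427 mm

209 mm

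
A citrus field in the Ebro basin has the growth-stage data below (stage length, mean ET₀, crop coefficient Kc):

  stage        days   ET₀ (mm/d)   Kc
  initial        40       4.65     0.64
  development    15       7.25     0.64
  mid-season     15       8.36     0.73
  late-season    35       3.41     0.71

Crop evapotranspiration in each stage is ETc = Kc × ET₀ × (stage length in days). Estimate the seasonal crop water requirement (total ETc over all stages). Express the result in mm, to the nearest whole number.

initial: 0.64 × 4.65 × 40 = 119.04 mm
development: 0.64 × 7.25 × 15 = 69.60 mm
mid-season: 0.73 × 8.36 × 15 = 91.54 mm
late-season: 0.71 × 3.41 × 35 = 84.74 mm
Seasonal total = 364.92 mm

365 mm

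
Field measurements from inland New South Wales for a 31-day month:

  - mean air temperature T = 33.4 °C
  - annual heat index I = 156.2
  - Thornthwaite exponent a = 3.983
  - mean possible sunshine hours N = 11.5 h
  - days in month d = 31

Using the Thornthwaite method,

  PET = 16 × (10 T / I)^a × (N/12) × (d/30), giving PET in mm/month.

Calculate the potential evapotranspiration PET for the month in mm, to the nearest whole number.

327 mm

10T/I = 10 × 33.4 / 156.2 = 2.1383
(10T/I)^a = 2.1383^3.983 = 20.6378
Uncorrected PET = 16 × 20.6378 = 330.205 mm
Correction = (N/12)(d/30) = (11.5/12)(31/30) = 0.9903
PET = 330.205 × 0.9903 = 327.002 mm/month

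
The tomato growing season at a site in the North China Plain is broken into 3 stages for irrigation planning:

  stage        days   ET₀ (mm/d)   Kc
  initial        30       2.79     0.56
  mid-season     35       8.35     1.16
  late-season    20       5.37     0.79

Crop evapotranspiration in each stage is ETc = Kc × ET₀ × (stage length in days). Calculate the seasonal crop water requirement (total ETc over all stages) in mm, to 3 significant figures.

initial: 0.56 × 2.79 × 30 = 46.87 mm
mid-season: 1.16 × 8.35 × 35 = 339.01 mm
late-season: 0.79 × 5.37 × 20 = 84.85 mm
Seasonal total = 470.73 mm

471 mm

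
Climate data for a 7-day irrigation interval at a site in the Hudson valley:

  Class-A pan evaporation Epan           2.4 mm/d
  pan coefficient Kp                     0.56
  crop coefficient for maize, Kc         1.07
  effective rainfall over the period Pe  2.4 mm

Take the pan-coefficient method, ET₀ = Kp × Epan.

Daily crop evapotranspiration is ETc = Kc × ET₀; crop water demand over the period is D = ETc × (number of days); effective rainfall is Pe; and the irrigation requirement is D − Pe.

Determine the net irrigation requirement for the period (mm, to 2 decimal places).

7.67 mm

ET₀ = 0.56 × 2.4 = 1.3440 mm/d
ETc = Kc × ET₀ = 1.07 × 1.3440 = 1.4381 mm/d
Crop demand D = ETc × 7 d = 1.4381 × 7 = 10.067 mm
D − Pe = 10.067 − 2.4 = 7.667 mm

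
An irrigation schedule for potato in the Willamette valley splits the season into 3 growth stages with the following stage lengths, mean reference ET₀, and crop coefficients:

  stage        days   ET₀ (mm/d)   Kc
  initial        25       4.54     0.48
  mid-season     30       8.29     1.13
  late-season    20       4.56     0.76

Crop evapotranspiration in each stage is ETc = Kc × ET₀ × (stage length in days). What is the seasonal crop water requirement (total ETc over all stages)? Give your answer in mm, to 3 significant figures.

initial: 0.48 × 4.54 × 25 = 54.48 mm
mid-season: 1.13 × 8.29 × 30 = 281.03 mm
late-season: 0.76 × 4.56 × 20 = 69.31 mm
Seasonal total = 404.82 mm

405 mm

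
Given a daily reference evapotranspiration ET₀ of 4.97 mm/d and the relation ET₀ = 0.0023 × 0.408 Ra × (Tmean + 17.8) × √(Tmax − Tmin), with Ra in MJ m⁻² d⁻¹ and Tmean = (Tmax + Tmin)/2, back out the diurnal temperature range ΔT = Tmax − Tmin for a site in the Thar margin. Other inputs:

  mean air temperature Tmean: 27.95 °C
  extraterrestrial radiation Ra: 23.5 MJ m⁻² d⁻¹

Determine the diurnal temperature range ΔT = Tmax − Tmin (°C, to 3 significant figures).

√ΔT = ET₀ / [0.0023 × 0.408 × Ra × (Tmean+17.8)] = 4.97 / (0.0023 × 9.5880 × 45.75) = 4.9262
ΔT = 4.9262² = 24.267 °C

24.3 °C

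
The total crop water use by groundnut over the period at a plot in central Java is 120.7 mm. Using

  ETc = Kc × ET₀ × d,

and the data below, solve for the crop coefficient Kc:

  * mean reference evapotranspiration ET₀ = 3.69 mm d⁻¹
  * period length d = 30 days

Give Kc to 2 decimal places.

1.09

ETc = Kc × ET₀ × d  ⇒  Kc = ETc / (ET₀ × d)
Kc = 120.7 / (3.69 × 30) = 120.7 / 110.70 = 1.0903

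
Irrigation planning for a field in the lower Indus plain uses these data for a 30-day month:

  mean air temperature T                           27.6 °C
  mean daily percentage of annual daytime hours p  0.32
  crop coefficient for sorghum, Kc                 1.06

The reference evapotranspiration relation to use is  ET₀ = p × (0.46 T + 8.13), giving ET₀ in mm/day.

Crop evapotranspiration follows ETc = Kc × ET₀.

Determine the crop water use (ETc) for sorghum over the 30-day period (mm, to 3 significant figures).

ET₀ = 0.32 × (0.46 × 27.6 + 8.13) = 0.32 × 20.826 = 6.6643 mm/d
ETc = Kc × ET₀ = 1.06 × 6.6643 = 7.0642 mm/d
Over 30 days: 7.0642 × 30 = 211.926 mm

212 mm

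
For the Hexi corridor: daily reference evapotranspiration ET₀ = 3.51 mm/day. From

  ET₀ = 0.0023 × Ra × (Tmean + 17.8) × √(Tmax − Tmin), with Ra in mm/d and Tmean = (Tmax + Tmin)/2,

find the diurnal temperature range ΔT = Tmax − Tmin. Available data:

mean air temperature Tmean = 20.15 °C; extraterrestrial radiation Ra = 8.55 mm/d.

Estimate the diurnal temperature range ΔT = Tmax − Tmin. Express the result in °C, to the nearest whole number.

√ΔT = ET₀ / [0.0023 × Ra × (Tmean+17.8)] = 3.51 / (0.0023 × 8.55 × 37.95) = 4.7033
ΔT = 4.7033² = 22.121 °C

22 °C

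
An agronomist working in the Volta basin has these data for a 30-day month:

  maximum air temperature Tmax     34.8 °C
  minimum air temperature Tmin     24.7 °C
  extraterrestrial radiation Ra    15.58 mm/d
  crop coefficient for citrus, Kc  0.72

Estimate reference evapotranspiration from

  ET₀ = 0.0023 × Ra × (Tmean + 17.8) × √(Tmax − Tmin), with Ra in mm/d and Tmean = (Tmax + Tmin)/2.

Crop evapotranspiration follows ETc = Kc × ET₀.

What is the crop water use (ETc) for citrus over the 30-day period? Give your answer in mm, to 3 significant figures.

117 mm

Tmean = (34.8 + 24.7)/2 = 29.75 °C
ET₀ = 0.0023 × 15.58 × (29.75 + 17.8) × √10.1 = 0.0023 × 15.58 × 47.55 × 3.1780 = 5.4150 mm/d
ETc = Kc × ET₀ = 0.72 × 5.4150 = 3.8988 mm/d
Over 30 days: 3.8988 × 30 = 116.964 mm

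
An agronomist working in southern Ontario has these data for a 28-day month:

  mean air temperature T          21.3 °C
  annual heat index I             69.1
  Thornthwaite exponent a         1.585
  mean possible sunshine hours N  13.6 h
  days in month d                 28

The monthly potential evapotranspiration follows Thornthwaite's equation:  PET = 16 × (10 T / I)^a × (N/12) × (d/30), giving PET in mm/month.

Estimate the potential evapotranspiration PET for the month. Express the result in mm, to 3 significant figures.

101 mm

10T/I = 10 × 21.3 / 69.1 = 3.0825
(10T/I)^a = 3.0825^1.585 = 5.9554
Uncorrected PET = 16 × 5.9554 = 95.286 mm
Correction = (N/12)(d/30) = (13.6/12)(28/30) = 1.0578
PET = 95.286 × 1.0578 = 100.794 mm/month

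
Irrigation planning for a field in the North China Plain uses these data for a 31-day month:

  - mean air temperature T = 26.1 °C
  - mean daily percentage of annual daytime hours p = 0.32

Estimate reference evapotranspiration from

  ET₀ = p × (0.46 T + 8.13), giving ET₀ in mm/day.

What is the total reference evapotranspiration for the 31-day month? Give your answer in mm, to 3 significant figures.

ET₀ = 0.32 × (0.46 × 26.1 + 8.13) = 0.32 × 20.136 = 6.4435 mm/d
Monthly total = 6.4435 × 31 = 199.749 mm

200 mm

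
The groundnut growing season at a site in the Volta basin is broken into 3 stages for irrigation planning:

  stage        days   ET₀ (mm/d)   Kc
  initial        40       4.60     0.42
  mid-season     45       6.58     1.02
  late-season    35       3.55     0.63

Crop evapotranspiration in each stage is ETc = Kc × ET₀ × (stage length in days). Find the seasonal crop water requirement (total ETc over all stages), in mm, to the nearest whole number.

458 mm

initial: 0.42 × 4.60 × 40 = 77.28 mm
mid-season: 1.02 × 6.58 × 45 = 302.02 mm
late-season: 0.63 × 3.55 × 35 = 78.28 mm
Seasonal total = 457.58 mm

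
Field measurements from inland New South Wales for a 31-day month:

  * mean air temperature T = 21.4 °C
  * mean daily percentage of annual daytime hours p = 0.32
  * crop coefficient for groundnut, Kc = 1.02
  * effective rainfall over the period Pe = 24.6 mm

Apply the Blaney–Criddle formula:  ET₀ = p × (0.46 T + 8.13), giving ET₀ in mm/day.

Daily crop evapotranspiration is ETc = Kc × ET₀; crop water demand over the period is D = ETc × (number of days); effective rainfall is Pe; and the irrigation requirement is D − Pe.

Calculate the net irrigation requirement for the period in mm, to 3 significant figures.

157 mm

ET₀ = 0.32 × (0.46 × 21.4 + 8.13) = 0.32 × 17.974 = 5.7517 mm/d
ETc = Kc × ET₀ = 1.02 × 5.7517 = 5.8667 mm/d
Crop demand D = ETc × 31 d = 5.8667 × 31 = 181.868 mm
D − Pe = 181.868 − 24.6 = 157.268 mm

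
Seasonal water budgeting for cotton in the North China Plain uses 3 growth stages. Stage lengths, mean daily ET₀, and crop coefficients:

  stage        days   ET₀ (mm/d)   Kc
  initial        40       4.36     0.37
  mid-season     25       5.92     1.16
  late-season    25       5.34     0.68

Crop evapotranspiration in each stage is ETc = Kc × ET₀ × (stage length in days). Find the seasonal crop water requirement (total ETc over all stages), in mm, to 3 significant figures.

327 mm

initial: 0.37 × 4.36 × 40 = 64.53 mm
mid-season: 1.16 × 5.92 × 25 = 171.68 mm
late-season: 0.68 × 5.34 × 25 = 90.78 mm
Seasonal total = 326.99 mm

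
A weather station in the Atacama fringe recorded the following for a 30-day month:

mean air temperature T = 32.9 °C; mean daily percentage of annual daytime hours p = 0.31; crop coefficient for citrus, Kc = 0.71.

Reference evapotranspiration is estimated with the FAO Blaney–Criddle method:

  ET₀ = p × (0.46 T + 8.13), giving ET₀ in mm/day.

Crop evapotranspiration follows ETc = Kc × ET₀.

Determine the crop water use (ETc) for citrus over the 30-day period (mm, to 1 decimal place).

153.6 mm

ET₀ = 0.31 × (0.46 × 32.9 + 8.13) = 0.31 × 23.264 = 7.2118 mm/d
ETc = Kc × ET₀ = 0.71 × 7.2118 = 5.1204 mm/d
Over 30 days: 5.1204 × 30 = 153.612 mm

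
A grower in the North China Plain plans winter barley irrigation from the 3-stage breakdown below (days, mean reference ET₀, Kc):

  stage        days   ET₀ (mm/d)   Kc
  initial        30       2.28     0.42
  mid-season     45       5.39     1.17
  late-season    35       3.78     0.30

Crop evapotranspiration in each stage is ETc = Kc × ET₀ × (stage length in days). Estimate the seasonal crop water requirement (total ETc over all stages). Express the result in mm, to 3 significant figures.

352 mm

initial: 0.42 × 2.28 × 30 = 28.73 mm
mid-season: 1.17 × 5.39 × 45 = 283.78 mm
late-season: 0.30 × 3.78 × 35 = 39.69 mm
Seasonal total = 352.20 mm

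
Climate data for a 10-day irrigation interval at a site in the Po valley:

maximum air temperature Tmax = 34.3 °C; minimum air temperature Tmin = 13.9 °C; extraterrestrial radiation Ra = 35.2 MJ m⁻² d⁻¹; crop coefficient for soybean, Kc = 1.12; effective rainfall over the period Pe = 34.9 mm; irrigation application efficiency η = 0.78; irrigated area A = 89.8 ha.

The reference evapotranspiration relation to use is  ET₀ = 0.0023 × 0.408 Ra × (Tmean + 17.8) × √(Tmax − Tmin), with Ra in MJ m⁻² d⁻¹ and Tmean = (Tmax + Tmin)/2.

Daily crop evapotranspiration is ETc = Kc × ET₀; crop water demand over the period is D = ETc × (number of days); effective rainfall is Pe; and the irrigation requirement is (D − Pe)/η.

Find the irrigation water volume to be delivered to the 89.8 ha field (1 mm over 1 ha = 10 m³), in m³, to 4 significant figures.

40420 m³

Tmean = (34.3 + 13.9)/2 = 24.10 °C
0.408 Ra = 0.408 × 35.2 = 14.3616 mm/d equivalent
ET₀ = 0.0023 × 14.3616 × (24.10 + 17.8) × √20.4 = 0.0023 × 14.3616 × 41.90 × 4.5166 = 6.2511 mm/d
ETc = Kc × ET₀ = 1.12 × 6.2511 = 7.0012 mm/d
Crop demand D = ETc × 10 d = 7.0012 × 10 = 70.012 mm
D − Pe = 70.012 − 34.9 = 35.112 mm
Gross irrigation = 35.112 / 0.78 = 45.015 mm
Volume = 45.015 mm × 89.8 ha × 10 = 40423.5 m³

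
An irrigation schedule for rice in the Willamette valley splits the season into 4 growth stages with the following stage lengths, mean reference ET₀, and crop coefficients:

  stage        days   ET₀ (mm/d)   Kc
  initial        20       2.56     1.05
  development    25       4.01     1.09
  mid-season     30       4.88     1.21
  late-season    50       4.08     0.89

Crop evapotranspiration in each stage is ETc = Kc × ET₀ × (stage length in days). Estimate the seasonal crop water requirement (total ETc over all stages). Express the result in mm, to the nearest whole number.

522 mm

initial: 1.05 × 2.56 × 20 = 53.76 mm
development: 1.09 × 4.01 × 25 = 109.27 mm
mid-season: 1.21 × 4.88 × 30 = 177.14 mm
late-season: 0.89 × 4.08 × 50 = 181.56 mm
Seasonal total = 521.73 mm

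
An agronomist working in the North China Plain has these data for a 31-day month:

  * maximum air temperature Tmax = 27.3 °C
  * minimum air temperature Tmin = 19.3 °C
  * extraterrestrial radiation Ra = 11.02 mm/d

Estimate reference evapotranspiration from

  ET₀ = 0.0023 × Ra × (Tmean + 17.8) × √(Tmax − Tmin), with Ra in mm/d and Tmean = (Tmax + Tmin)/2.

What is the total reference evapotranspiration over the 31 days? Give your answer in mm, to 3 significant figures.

91.3 mm

Tmean = (27.3 + 19.3)/2 = 23.30 °C
ET₀ = 0.0023 × 11.02 × (23.30 + 17.8) × √8.0 = 0.0023 × 11.02 × 41.10 × 2.8284 = 2.9464 mm/d
Over 31 days: 2.9464 × 31 = 91.338 mm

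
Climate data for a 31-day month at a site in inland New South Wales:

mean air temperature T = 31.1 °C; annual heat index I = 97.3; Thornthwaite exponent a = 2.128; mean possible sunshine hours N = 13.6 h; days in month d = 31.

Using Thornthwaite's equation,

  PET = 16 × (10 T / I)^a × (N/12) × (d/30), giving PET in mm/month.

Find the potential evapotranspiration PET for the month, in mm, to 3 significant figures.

222 mm

10T/I = 10 × 31.1 / 97.3 = 3.1963
(10T/I)^a = 3.1963^2.128 = 11.8547
Uncorrected PET = 16 × 11.8547 = 189.675 mm
Correction = (N/12)(d/30) = (13.6/12)(31/30) = 1.1711
PET = 189.675 × 1.1711 = 222.128 mm/month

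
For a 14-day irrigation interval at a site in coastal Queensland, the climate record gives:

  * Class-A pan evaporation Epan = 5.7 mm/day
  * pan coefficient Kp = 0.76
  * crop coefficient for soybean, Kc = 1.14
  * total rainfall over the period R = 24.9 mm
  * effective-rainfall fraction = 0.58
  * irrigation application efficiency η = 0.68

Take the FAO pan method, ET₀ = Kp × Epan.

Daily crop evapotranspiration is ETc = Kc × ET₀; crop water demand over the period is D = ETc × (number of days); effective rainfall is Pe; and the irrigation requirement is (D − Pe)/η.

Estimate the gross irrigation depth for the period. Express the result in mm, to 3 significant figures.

80.4 mm

ET₀ = 0.76 × 5.7 = 4.3320 mm/d
ETc = Kc × ET₀ = 1.14 × 4.3320 = 4.9385 mm/d
Crop demand D = ETc × 14 d = 4.9385 × 14 = 69.139 mm
Pe = 0.58 × 24.9 = 14.442 mm
D − Pe = 69.139 − 14.442 = 54.697 mm
Gross irrigation = 54.697 / 0.68 = 80.437 mm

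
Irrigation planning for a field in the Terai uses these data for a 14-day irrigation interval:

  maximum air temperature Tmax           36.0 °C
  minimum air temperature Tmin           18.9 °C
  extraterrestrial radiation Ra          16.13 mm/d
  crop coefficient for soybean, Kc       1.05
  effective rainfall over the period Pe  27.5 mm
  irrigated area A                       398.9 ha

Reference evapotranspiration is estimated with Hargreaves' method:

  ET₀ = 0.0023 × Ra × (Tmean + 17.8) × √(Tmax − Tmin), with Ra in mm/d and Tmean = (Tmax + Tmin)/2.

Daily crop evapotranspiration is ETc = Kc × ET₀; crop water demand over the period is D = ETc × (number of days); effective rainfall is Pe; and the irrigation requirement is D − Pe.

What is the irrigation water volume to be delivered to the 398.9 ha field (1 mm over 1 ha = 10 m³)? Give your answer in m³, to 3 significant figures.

297000 m³

Tmean = (36.0 + 18.9)/2 = 27.45 °C
ET₀ = 0.0023 × 16.13 × (27.45 + 17.8) × √17.1 = 0.0023 × 16.13 × 45.25 × 4.1352 = 6.9419 mm/d
ETc = Kc × ET₀ = 1.05 × 6.9419 = 7.2890 mm/d
Crop demand D = ETc × 14 d = 7.2890 × 14 = 102.046 mm
D − Pe = 102.046 − 27.5 = 74.546 mm
Volume = 74.546 mm × 398.9 ha × 10 = 297364.0 m³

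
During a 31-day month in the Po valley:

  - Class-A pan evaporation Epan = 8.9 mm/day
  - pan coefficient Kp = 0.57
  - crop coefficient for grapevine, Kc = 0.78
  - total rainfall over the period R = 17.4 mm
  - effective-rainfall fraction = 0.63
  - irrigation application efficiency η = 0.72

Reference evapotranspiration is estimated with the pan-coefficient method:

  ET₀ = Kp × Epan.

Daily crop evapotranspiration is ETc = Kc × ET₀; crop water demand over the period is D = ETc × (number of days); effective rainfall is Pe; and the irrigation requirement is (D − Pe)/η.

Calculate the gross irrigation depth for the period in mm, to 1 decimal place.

ET₀ = 0.57 × 8.9 = 5.0730 mm/d
ETc = Kc × ET₀ = 0.78 × 5.0730 = 3.9569 mm/d
Crop demand D = ETc × 31 d = 3.9569 × 31 = 122.664 mm
Pe = 0.63 × 17.4 = 10.962 mm
D − Pe = 122.664 − 10.962 = 111.702 mm
Gross irrigation = 111.702 / 0.72 = 155.142 mm

155.1 mm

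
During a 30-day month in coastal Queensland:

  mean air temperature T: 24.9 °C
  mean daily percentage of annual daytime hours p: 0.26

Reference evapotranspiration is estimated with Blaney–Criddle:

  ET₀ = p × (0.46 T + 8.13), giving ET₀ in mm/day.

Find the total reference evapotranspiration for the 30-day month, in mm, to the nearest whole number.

ET₀ = 0.26 × (0.46 × 24.9 + 8.13) = 0.26 × 19.584 = 5.0918 mm/d
Monthly total = 5.0918 × 30 = 152.754 mm

153 mm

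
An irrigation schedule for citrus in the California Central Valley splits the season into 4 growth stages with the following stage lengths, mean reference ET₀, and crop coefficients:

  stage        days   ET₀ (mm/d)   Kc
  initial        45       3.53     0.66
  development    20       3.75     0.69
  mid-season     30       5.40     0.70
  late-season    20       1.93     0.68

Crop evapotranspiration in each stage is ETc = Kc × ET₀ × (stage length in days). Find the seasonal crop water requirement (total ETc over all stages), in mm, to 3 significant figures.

296 mm

initial: 0.66 × 3.53 × 45 = 104.84 mm
development: 0.69 × 3.75 × 20 = 51.75 mm
mid-season: 0.70 × 5.40 × 30 = 113.40 mm
late-season: 0.68 × 1.93 × 20 = 26.25 mm
Seasonal total = 296.24 mm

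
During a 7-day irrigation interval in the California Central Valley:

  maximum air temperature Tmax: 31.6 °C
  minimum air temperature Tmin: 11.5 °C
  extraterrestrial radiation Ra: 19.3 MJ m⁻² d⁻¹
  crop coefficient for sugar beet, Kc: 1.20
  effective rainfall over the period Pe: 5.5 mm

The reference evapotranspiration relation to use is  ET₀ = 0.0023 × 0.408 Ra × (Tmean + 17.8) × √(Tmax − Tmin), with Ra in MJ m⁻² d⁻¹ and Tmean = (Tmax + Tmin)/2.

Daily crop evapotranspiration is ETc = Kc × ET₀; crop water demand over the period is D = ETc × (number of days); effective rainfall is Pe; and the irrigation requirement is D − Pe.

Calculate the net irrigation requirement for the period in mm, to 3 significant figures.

21.3 mm

Tmean = (31.6 + 11.5)/2 = 21.55 °C
0.408 Ra = 0.408 × 19.3 = 7.8744 mm/d equivalent
ET₀ = 0.0023 × 7.8744 × (21.55 + 17.8) × √20.1 = 0.0023 × 7.8744 × 39.35 × 4.4833 = 3.1951 mm/d
ETc = Kc × ET₀ = 1.20 × 3.1951 = 3.8341 mm/d
Crop demand D = ETc × 7 d = 3.8341 × 7 = 26.839 mm
D − Pe = 26.839 − 5.5 = 21.339 mm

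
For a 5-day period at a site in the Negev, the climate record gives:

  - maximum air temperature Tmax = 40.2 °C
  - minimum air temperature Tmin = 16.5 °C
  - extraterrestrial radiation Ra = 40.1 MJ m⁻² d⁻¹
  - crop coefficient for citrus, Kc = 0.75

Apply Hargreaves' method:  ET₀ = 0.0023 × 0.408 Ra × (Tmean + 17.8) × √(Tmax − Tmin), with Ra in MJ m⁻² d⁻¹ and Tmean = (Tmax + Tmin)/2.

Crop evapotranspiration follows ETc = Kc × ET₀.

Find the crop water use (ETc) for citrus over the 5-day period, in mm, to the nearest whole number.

32 mm

Tmean = (40.2 + 16.5)/2 = 28.35 °C
0.408 Ra = 0.408 × 40.1 = 16.3608 mm/d equivalent
ET₀ = 0.0023 × 16.3608 × (28.35 + 17.8) × √23.7 = 0.0023 × 16.3608 × 46.15 × 4.8683 = 8.4544 mm/d
ETc = Kc × ET₀ = 0.75 × 8.4544 = 6.3408 mm/d
Over 5 days: 6.3408 × 5 = 31.704 mm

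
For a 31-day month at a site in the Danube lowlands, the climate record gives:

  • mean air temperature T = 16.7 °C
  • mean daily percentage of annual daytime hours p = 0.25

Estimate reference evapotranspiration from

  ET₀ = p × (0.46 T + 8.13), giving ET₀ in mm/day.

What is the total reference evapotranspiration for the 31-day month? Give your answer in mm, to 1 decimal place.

122.5 mm

ET₀ = 0.25 × (0.46 × 16.7 + 8.13) = 0.25 × 15.812 = 3.9530 mm/d
Monthly total = 3.9530 × 31 = 122.543 mm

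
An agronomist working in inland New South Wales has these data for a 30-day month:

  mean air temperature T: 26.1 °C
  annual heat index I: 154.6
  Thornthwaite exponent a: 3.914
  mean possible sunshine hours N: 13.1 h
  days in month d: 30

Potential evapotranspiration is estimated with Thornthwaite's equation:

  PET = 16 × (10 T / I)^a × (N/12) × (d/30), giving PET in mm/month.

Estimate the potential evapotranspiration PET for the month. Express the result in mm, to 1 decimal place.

135.6 mm

10T/I = 10 × 26.1 / 154.6 = 1.6882
(10T/I)^a = 1.6882^3.914 = 7.7649
Uncorrected PET = 16 × 7.7649 = 124.238 mm
Correction = (N/12)(d/30) = (13.1/12)(30/30) = 1.0917
PET = 124.238 × 1.0917 = 135.631 mm/month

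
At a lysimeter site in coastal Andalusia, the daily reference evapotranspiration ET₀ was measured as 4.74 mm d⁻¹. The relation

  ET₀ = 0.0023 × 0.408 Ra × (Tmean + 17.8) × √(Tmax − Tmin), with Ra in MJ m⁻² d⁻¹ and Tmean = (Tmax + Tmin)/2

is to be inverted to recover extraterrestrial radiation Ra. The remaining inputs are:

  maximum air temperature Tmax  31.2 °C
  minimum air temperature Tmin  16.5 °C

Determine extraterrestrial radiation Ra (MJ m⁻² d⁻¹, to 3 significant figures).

Tmean = (31.2+16.5)/2 = 23.85 °C; ΔT = 14.7
Ra = ET₀ / [0.0023 × 0.408 × (Tmean+17.8) × √ΔT]
   = 4.74 / (0.0023 × 0.408 × 41.65 × 3.8341) = 31.631 MJ m⁻² d⁻¹

31.6 MJ m⁻² d⁻¹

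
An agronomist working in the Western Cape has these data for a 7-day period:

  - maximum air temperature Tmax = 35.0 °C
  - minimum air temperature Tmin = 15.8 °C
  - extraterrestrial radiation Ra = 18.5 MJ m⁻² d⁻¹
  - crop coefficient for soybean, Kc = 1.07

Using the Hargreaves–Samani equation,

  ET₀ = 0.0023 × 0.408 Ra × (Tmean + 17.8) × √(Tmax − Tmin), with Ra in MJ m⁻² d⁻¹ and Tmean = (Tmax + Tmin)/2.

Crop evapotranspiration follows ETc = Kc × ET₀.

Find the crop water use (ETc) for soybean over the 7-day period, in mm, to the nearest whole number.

Tmean = (35.0 + 15.8)/2 = 25.40 °C
0.408 Ra = 0.408 × 18.5 = 7.5480 mm/d equivalent
ET₀ = 0.0023 × 7.5480 × (25.40 + 17.8) × √19.2 = 0.0023 × 7.5480 × 43.20 × 4.3818 = 3.2862 mm/d
ETc = Kc × ET₀ = 1.07 × 3.2862 = 3.5162 mm/d
Over 7 days: 3.5162 × 7 = 24.613 mm

25 mm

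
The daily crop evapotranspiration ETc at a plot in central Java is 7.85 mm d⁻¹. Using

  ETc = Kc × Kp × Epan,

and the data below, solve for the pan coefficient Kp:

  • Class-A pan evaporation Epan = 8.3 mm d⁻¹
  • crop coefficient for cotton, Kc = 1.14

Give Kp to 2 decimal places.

0.83

ETc = Kc × Kp × Epan  ⇒  Kp = ETc / (Kc × Epan)
Kp = 7.85 / (1.14 × 8.3) = 7.85 / 9.462 = 0.8296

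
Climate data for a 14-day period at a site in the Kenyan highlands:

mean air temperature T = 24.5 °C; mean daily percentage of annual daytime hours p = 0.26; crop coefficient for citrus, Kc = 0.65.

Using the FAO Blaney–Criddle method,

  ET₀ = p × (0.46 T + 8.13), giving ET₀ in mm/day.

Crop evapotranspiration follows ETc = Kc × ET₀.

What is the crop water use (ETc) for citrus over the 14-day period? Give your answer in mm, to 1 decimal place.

45.9 mm

ET₀ = 0.26 × (0.46 × 24.5 + 8.13) = 0.26 × 19.400 = 5.0440 mm/d
ETc = Kc × ET₀ = 0.65 × 5.0440 = 3.2786 mm/d
Over 14 days: 3.2786 × 14 = 45.900 mm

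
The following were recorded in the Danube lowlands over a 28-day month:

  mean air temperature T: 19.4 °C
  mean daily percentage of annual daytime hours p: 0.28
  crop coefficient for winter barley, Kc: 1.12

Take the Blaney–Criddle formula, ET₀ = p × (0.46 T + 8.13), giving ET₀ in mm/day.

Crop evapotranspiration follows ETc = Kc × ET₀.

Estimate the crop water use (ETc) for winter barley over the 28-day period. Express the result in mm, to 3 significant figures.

ET₀ = 0.28 × (0.46 × 19.4 + 8.13) = 0.28 × 17.054 = 4.7751 mm/d
ETc = Kc × ET₀ = 1.12 × 4.7751 = 5.3481 mm/d
Over 28 days: 5.3481 × 28 = 149.747 mm

150 mm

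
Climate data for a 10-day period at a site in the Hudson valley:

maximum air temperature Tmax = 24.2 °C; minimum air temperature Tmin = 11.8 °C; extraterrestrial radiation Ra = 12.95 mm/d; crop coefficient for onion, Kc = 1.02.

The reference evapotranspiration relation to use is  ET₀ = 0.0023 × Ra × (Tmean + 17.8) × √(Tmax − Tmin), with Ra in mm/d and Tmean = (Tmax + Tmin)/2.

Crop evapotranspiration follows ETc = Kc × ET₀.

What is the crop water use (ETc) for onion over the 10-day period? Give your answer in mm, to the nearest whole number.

38 mm

Tmean = (24.2 + 11.8)/2 = 18.00 °C
ET₀ = 0.0023 × 12.95 × (18.00 + 17.8) × √12.4 = 0.0023 × 12.95 × 35.80 × 3.5214 = 3.7549 mm/d
ETc = Kc × ET₀ = 1.02 × 3.7549 = 3.8300 mm/d
Over 10 days: 3.8300 × 10 = 38.300 mm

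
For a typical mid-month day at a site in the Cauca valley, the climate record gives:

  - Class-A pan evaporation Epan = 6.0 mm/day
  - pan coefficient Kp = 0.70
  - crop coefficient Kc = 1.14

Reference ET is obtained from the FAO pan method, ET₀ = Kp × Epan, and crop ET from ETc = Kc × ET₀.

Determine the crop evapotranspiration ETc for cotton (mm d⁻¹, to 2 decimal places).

4.79 mm d⁻¹

ET₀ = 0.70 × 6.0 = 4.2000 mm/d
ETc = Kc × ET₀ = 1.14 × 4.2000 = 4.7880 mm/d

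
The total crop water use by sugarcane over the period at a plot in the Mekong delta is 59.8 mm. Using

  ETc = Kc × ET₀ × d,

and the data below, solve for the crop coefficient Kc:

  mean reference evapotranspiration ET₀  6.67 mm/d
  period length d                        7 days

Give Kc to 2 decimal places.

1.28

ETc = Kc × ET₀ × d  ⇒  Kc = ETc / (ET₀ × d)
Kc = 59.8 / (6.67 × 7) = 59.8 / 46.69 = 1.2808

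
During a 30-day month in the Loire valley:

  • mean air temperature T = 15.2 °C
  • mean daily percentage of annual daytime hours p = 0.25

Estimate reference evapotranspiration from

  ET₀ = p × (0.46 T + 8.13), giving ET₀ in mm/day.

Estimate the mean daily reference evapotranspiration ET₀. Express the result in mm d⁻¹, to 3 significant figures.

ET₀ = 0.25 × (0.46 × 15.2 + 8.13) = 0.25 × 15.122 = 3.7805 mm/d

3.78 mm d⁻¹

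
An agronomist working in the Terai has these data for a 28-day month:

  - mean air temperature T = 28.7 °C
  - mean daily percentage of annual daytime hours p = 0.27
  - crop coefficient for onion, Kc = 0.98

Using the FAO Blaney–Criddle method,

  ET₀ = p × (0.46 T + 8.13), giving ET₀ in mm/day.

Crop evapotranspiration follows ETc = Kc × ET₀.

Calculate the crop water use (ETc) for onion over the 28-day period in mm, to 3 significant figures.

ET₀ = 0.27 × (0.46 × 28.7 + 8.13) = 0.27 × 21.332 = 5.7596 mm/d
ETc = Kc × ET₀ = 0.98 × 5.7596 = 5.6444 mm/d
Over 28 days: 5.6444 × 28 = 158.043 mm

158 mm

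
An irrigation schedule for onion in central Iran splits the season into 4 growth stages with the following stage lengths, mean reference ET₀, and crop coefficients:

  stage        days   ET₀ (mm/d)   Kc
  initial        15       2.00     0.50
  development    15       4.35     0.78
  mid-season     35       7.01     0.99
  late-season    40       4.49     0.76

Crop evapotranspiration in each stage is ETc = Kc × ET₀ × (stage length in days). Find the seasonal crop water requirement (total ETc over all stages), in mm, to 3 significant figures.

initial: 0.50 × 2.00 × 15 = 15.00 mm
development: 0.78 × 4.35 × 15 = 50.90 mm
mid-season: 0.99 × 7.01 × 35 = 242.90 mm
late-season: 0.76 × 4.49 × 40 = 136.50 mm
Seasonal total = 445.30 mm

445 mm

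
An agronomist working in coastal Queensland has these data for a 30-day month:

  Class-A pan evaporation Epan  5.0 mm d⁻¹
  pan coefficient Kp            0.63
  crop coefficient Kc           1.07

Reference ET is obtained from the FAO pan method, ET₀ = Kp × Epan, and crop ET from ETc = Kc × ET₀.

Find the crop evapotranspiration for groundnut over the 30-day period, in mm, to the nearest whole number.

ET₀ = 0.63 × 5.0 = 3.1500 mm/d
ETc = Kc × ET₀ = 1.07 × 3.1500 = 3.3705 mm/d
Over 30 days: 3.3705 × 30 = 101.115 mm

101 mm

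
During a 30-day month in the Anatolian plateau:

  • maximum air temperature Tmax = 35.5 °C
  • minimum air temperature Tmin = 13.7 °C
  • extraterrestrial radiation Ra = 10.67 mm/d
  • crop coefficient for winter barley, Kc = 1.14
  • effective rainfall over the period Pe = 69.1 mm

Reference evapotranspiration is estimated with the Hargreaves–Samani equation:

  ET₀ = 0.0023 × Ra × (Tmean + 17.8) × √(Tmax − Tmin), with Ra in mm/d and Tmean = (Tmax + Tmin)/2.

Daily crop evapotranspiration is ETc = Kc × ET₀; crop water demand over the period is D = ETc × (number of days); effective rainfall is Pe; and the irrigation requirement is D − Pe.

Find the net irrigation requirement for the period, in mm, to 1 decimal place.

Tmean = (35.5 + 13.7)/2 = 24.60 °C
ET₀ = 0.0023 × 10.67 × (24.60 + 17.8) × √21.8 = 0.0023 × 10.67 × 42.40 × 4.6690 = 4.8583 mm/d
ETc = Kc × ET₀ = 1.14 × 4.8583 = 5.5385 mm/d
Crop demand D = ETc × 30 d = 5.5385 × 30 = 166.155 mm
D − Pe = 166.155 − 69.1 = 97.055 mm

97.1 mm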